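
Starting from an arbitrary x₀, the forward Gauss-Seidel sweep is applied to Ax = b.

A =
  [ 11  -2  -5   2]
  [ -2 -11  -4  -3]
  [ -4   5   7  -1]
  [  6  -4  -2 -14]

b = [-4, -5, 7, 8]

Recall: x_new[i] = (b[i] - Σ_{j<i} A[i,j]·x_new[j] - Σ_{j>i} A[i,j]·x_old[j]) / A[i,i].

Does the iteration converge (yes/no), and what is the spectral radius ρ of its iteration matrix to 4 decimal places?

yes, ρ = 0.5247

Let D = diag(11, -11, 7, -14); L, U the strict triangles.
GS T = -(D+L)⁻¹U: row 0 first, T[0,3] = -(2)/(11) = -0.1818; later rows by forward substitution.
  T[0,:] = [+0.0000  +0.1818  +0.4545  -0.1818]
  T[1,:] = [+0.0000  -0.0331  -0.4463  -0.2397]
  T[2,:] = [+0.0000  +0.1275  +0.5785  +0.2102]
  T[3,:] = [+0.0000  +0.0692  +0.2397  -0.0395]
moduli |λ_i(T)| = 0.5247, 0.0977, 0.0790, 0.0000.
ρ(T) = max|λ| = 0.5247; 0.5247 < 1: convergent.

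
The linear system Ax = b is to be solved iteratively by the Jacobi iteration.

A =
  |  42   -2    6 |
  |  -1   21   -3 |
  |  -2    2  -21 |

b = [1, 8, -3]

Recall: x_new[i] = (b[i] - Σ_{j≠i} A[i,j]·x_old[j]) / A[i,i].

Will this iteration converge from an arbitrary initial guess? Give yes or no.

Diagonal D = diag(42, 21, -21); L, U strict lower/upper.
Jacobi: T = -D⁻¹(L+U), T[2,1] = -(2)/(-21) = +0.0952; T[2,2] = 0.
  T[0,:] = [+0.0000 +0.0476 -0.1429]
  T[1,:] = [+0.0476 +0.0000 +0.1429]
  T[2,:] = [-0.0952 +0.0952 +0.0000]
|eigenvalues of T|: 0.1905, 0.1429, 0.0476.
spectral radius ρ = 0.1905; 0.1905 < 1: convergent.

yes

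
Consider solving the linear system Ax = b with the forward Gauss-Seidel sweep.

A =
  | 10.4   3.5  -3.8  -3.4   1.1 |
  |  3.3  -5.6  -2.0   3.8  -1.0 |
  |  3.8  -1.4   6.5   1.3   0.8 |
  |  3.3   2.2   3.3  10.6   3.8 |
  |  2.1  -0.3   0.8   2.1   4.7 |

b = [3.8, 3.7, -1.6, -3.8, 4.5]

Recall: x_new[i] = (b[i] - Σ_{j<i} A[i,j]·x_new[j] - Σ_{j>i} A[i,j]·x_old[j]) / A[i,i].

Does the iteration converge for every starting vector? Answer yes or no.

A = D + L + U where D = diag(10.4, -5.6, 6.5, 10.6, 4.7).
Gauss-Seidel: T = -(D+L)⁻¹U, row 0 first, T[0,2] = -(-3.8)/(10.4) = +0.3654; later rows by forward substitution.
  T[0,:] = [+0.0000, -0.3365, +0.3654, +0.3269, -0.1058]
  T[1,:] = [+0.0000, -0.1983, -0.1418, +0.8712, -0.2409]
  T[2,:] = [+0.0000, +0.1540, -0.2442, -0.2035, -0.1131]
  T[3,:] = [+0.0000, +0.0980, -0.0083, -0.2193, -0.2403]
  T[4,:] = [+0.0000, +0.0677, -0.1270, +0.0421, +0.1585]
moduli |λ_i(T)| = 0.5035, 0.2179, 0.1873, 0.1873, 0.0000.
ρ = 0.5035; 0.5035 < 1: convergent.

yes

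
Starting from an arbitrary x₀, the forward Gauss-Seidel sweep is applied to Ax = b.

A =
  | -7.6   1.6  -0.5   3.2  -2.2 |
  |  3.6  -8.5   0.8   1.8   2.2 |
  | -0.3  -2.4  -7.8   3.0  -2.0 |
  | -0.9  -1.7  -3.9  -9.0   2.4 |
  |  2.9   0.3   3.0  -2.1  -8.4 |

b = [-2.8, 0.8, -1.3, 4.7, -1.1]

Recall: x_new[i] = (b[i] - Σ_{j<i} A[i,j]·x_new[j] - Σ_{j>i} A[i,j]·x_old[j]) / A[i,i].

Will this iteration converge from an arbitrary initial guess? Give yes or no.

yes

A = D + L + U where D = diag(-7.6, -8.5, -7.8, -9, -8.4).
Gauss-Seidel: T = -(D+L)⁻¹U, row 0 first, T[0,2] = -(-0.5)/(-7.6) = -0.0658; later rows by forward substitution.
  T[0,:] = [+0.0000 +0.2105 -0.0658 +0.4211 -0.2895]
  T[1,:] = [+0.0000 +0.0892 +0.0663 +0.3901 +0.1362]
  T[2,:] = [+0.0000 -0.0355 -0.0179 +0.2484 -0.2872]
  T[3,:] = [+0.0000 -0.0225 +0.0018 -0.2234 +0.3943]
  T[4,:] = [+0.0000 +0.0688 -0.0272 +0.3039 -0.2962]
|eigenvalues of T|: 0.6091, 0.1954, 0.0768, 0.0768, 0.0000.
ρ(T) = max|λ| = 0.6091; 0.6091 < 1: convergent.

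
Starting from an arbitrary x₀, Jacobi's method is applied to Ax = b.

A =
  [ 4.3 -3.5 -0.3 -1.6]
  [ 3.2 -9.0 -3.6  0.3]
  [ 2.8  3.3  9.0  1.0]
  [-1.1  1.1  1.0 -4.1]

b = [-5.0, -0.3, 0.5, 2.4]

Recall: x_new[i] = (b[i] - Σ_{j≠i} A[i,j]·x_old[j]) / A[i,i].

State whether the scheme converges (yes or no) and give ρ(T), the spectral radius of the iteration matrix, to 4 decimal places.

yes, ρ = 0.6858

A = D + L + U where D = diag(4.3, -9, 9, -4.1).
Jacobi T = -D⁻¹(L+U): T[3,0] = -(-1.1)/(-4.1) = -0.2683; T[3,3] = 0.
  T[0,:] = [+0.0000 +0.8140 +0.0698 +0.3721]
  T[1,:] = [+0.3556 +0.0000 -0.4000 +0.0333]
  T[2,:] = [-0.3111 -0.3667 +0.0000 -0.1111]
  T[3,:] = [-0.2683 +0.2683 +0.2439 +0.0000]
|eigenvalues of T|: 0.6858, 0.2591, 0.2591, 0.2388.
ρ(T) = max|λ| = 0.6858; 0.6858 < 1, so it converges for any x₀.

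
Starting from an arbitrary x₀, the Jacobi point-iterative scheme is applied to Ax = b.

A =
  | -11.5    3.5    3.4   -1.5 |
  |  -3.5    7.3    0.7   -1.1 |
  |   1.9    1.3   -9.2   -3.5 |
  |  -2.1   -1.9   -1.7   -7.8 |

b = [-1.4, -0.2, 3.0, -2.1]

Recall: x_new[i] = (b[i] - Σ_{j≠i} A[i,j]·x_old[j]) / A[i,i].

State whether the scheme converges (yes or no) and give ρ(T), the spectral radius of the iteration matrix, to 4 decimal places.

Let D = diag(-11.5, 7.3, -9.2, -7.8); L, U the strict triangles.
T_J = -D⁻¹(L+U): T[2,0] = -(1.9)/(-9.2) = +0.2065; T[2,2] = 0.
  T[0,:] = [+0.0000, +0.3043, +0.2957, -0.1304]
  T[1,:] = [+0.4795, +0.0000, -0.0959, +0.1507]
  T[2,:] = [+0.2065, +0.1413, +0.0000, -0.3804]
  T[3,:] = [-0.2692, -0.2436, -0.2179, +0.0000]
|λ(T)| sorted: 0.5811, 0.4103, 0.2055, 0.0346.
spectral radius ρ = 0.5811; 0.5811 < 1 ⇒ converges.

yes, ρ = 0.5811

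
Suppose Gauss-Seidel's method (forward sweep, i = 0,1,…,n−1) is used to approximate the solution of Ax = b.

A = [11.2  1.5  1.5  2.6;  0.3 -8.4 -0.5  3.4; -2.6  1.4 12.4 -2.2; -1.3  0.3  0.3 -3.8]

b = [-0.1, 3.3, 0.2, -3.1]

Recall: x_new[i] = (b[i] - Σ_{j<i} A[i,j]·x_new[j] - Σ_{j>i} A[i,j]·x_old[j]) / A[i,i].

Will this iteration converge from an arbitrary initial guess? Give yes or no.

Write A = D+L+U with D = diag(11.2, -8.4, 12.4, -3.8).
T_GS = -(D+L)⁻¹U: row 0 first, T[0,1] = -(1.5)/(11.2) = -0.1339; later rows by forward substitution.
  T[0,:] = [+0.0000, -0.1339, -0.1339, -0.2321]
  T[1,:] = [+0.0000, -0.0048, -0.0643, +0.3965]
  T[2,:] = [+0.0000, -0.0275, -0.0208, +0.0840]
  T[3,:] = [+0.0000, +0.0433, +0.0391, +0.1173]
|λ(T)| sorted: 0.2035, 0.1300, 0.0183, 0.0000.
ρ = 0.2035; 0.2035 < 1: convergent.

yes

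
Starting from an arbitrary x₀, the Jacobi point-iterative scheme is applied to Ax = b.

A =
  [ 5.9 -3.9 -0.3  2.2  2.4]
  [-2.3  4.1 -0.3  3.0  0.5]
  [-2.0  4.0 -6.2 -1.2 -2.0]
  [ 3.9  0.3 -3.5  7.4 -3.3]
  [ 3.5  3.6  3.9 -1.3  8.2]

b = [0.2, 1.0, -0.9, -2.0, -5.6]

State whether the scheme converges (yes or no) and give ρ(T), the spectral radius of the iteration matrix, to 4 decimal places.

A = D + L + U where D = diag(5.9, 4.1, -6.2, 7.4, 8.2).
T_J = -D⁻¹(L+U): T[1,0] = -(-2.3)/(4.1) = +0.5610; T[1,1] = 0.
  T[0,:] = [+0.0000, +0.6610, +0.0508, -0.3729, -0.4068]
  T[1,:] = [+0.5610, +0.0000, +0.0732, -0.7317, -0.1220]
  T[2,:] = [-0.3226, +0.6452, +0.0000, -0.1935, -0.3226]
  T[3,:] = [-0.5270, -0.0405, +0.4730, +0.0000, +0.4459]
  T[4,:] = [-0.4268, -0.4390, -0.4756, +0.1585, +0.0000]
eigenvalue magnitudes: 1.2440, 0.8462, 0.4558, 0.4558, 0.0441.
ρ(T) = max|λ| = 1.2440; 1.2440 > 1: divergent.

no, ρ = 1.2440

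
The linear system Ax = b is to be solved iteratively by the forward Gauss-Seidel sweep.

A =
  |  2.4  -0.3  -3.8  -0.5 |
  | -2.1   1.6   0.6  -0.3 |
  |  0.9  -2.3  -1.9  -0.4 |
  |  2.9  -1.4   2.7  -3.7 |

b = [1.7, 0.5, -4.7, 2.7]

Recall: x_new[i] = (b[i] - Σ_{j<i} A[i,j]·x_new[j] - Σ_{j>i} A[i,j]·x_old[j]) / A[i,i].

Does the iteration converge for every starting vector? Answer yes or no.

A = D + L + U where D = diag(2.4, 1.6, -1.9, -3.7).
T_GS = -(D+L)⁻¹U: row 0 first, T[0,2] = -(-3.8)/(2.4) = +1.5833; later rows by forward substitution.
  T[0,:] = [+0.0000 +0.1250 +1.5833 +0.2083]
  T[1,:] = [+0.0000 +0.1641 +1.7031 +0.4609]
  T[2,:] = [+0.0000 -0.1394 -1.3117 -0.6698]
  T[3,:] = [+0.0000 -0.0658 -0.3606 -0.4999]
|λ(T)| sorted: 1.3606, 0.3055, 0.0186, 0.0000.
ρ(T) = max|λ| = 1.3606; 1.3606 > 1 ⇒ diverges.

no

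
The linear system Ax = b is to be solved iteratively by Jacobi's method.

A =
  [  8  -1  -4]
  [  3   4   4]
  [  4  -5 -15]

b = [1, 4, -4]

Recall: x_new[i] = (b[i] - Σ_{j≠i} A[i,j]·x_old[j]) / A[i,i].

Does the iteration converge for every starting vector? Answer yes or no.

yes

Diagonal D = diag(8, 4, -15); L, U strict lower/upper.
Jacobi: T = -D⁻¹(L+U), T[1,0] = -(3)/(4) = -0.7500; T[1,1] = 0.
  T[0,:] = [+0.0000 +0.1250 +0.5000]
  T[1,:] = [-0.7500 +0.0000 -1.0000]
  T[2,:] = [+0.2667 -0.3333 +0.0000]
moduli |λ_i(T)| = 0.7087, 0.3596, 0.3596.
ρ = 0.7087; 0.7087 < 1 ⇒ converges.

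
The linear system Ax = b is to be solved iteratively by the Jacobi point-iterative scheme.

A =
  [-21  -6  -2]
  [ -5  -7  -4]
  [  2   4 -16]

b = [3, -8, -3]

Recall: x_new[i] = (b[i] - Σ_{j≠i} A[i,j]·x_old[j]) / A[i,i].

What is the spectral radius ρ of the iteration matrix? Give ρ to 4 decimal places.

0.3833

Let D = diag(-21, -7, -16); L, U the strict triangles.
Jacobi: T = -D⁻¹(L+U), T[1,0] = -(-5)/(-7) = -0.7143; T[1,1] = 0.
  T[0,:] = [+0.0000 -0.2857 -0.0952]
  T[1,:] = [-0.7143 +0.0000 -0.5714]
  T[2,:] = [+0.1250 +0.2500 +0.0000]
eigenvalue magnitudes: 0.3833, 0.3124, 0.3124.
ρ = 0.3833; 0.3833 < 1, so it converges for any x₀.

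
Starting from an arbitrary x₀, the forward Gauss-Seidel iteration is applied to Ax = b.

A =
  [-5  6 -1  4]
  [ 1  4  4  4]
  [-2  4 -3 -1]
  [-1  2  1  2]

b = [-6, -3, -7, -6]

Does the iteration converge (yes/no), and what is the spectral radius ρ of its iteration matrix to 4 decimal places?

A = D + L + U where D = diag(-5, 4, -3, 2).
Gauss-Seidel: T = -(D+L)⁻¹U, row 0 first, T[0,1] = -(6)/(-5) = +1.2000; later rows by forward substitution.
  T[0,:] = [+0.0000, +1.2000, -0.2000, +0.8000]
  T[1,:] = [+0.0000, -0.3000, -0.9500, -1.2000]
  T[2,:] = [+0.0000, -1.2000, -1.1333, -2.4667]
  T[3,:] = [+0.0000, +1.5000, +1.4167, +2.8333]
|roots of det(T-λI)|: 1.1761, 0.4124, 0.4124, 0.0000.
ρ = 1.1761; 1.1761 > 1: divergent.

no, ρ = 1.1761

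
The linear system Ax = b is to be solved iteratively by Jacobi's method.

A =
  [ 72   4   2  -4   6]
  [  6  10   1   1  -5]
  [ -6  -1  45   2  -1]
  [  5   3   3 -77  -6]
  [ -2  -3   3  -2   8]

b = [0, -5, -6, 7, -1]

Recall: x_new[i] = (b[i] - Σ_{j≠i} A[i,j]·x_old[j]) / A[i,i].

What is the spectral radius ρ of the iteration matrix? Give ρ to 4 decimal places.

Split A = D + L + U, D = diag(72, 10, 45, -77, 8).
Jacobi: T = -D⁻¹(L+U), T[0,1] = -(4)/(72) = -0.0556; T[0,0] = 0.
  T[0,:] = [+0.0000, -0.0556, -0.0278, +0.0556, -0.0833]
  T[1,:] = [-0.6000, +0.0000, -0.1000, -0.1000, +0.5000]
  T[2,:] = [+0.1333, +0.0222, +0.0000, -0.0444, +0.0222]
  T[3,:] = [+0.0649, +0.0390, +0.0390, +0.0000, -0.0779]
  T[4,:] = [+0.2500, +0.3750, -0.3750, +0.2500, +0.0000]
|λ(T)| sorted: 0.4658, 0.3867, 0.1460, 0.1460, 0.0122.
spectral radius ρ = 0.4658; 0.4658 < 1 ⇒ converges.

0.4658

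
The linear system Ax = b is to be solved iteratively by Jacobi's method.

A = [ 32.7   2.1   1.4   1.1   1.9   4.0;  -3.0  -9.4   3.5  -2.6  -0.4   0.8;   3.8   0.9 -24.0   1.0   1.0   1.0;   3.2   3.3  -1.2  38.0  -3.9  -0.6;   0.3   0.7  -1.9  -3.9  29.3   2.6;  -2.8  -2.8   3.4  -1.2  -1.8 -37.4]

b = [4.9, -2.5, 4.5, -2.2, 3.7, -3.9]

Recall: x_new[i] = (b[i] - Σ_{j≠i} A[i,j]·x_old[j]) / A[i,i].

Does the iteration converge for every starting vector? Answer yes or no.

yes

A = D + L + U where D = diag(32.7, -9.4, -24, 38, 29.3, -37.4).
Jacobi: T = -D⁻¹(L+U), T[2,1] = -(0.9)/(-24) = +0.0375; T[2,2] = 0.
  T[0,:] = [+0.0000, -0.0642, -0.0428, -0.0336, -0.0581, -0.1223]
  T[1,:] = [-0.3191, +0.0000, +0.3723, -0.2766, -0.0426, +0.0851]
  T[2,:] = [+0.1583, +0.0375, +0.0000, +0.0417, +0.0417, +0.0417]
  T[3,:] = [-0.0842, -0.0868, +0.0316, +0.0000, +0.1026, +0.0158]
  T[4,:] = [-0.0102, -0.0239, +0.0648, +0.1331, +0.0000, -0.0887]
  T[5,:] = [-0.0749, -0.0749, +0.0909, -0.0321, -0.0481, +0.0000]
|λ(T)| sorted: 0.3315, 0.1950, 0.1500, 0.1500, 0.1389, 0.0736.
ρ(T) = max|λ| = 0.3315; 0.3315 < 1, so it converges for any x₀.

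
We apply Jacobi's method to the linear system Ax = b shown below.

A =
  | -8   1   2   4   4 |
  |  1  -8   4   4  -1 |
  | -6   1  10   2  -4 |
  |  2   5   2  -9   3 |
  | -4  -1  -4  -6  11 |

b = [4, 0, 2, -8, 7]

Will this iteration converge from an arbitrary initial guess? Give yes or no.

no

Split A = D + L + U, D = diag(-8, -8, 10, -9, 11).
Jacobi: T = -D⁻¹(L+U), T[1,0] = -(1)/(-8) = +0.1250; T[1,1] = 0.
  T[0,:] = [+0.0000  +0.1250  +0.2500  +0.5000  +0.5000]
  T[1,:] = [+0.1250  +0.0000  +0.5000  +0.5000  -0.1250]
  T[2,:] = [+0.6000  -0.1000  +0.0000  -0.2000  +0.4000]
  T[3,:] = [+0.2222  +0.5556  +0.2222  +0.0000  +0.3333]
  T[4,:] = [+0.3636  +0.0909  +0.3636  +0.5455  +0.0000]
|λ(T)| sorted: 1.1741, 0.7860, 0.3696, 0.3299, 0.3299.
ρ = 1.1741; 1.1741 > 1 ⇒ diverges.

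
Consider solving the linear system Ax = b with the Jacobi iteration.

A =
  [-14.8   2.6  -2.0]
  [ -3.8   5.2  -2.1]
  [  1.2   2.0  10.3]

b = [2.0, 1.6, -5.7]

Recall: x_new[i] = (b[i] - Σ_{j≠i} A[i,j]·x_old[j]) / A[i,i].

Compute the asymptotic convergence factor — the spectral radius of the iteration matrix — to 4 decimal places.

Split A = D + L + U, D = diag(-14.8, 5.2, 10.3).
Jacobi T = -D⁻¹(L+U): T[2,0] = -(1.2)/(10.3) = -0.1165; T[2,2] = 0.
  T[0,:] = [+0.0000 +0.1757 -0.1351]
  T[1,:] = [+0.7308 +0.0000 +0.4038]
  T[2,:] = [-0.1165 -0.1942 +0.0000]
|eigenvalues of T|: 0.3165, 0.1857, 0.1857.
ρ(T) = max|λ| = 0.3165; 0.3165 < 1: convergent.

0.3165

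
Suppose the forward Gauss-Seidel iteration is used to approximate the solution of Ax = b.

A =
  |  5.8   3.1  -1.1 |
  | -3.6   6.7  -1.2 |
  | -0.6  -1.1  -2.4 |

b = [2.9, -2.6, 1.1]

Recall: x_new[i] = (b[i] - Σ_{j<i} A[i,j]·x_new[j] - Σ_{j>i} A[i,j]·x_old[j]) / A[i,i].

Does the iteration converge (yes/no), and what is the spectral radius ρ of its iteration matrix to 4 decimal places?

yes, ρ = 0.5103

A = D + L + U where D = diag(5.8, 6.7, -2.4).
Gauss-Seidel: T = -(D+L)⁻¹U, row 0 first, T[0,2] = -(-1.1)/(5.8) = +0.1897; later rows by forward substitution.
  T[0,:] = [+0.0000, -0.5345, +0.1897]
  T[1,:] = [+0.0000, -0.2872, +0.2810]
  T[2,:] = [+0.0000, +0.2652, -0.1762]
|roots of det(T-λI)|: 0.5103, 0.0469, 0.0000.
ρ(T) = max|λ| = 0.5103; 0.5103 < 1 ⇒ converges.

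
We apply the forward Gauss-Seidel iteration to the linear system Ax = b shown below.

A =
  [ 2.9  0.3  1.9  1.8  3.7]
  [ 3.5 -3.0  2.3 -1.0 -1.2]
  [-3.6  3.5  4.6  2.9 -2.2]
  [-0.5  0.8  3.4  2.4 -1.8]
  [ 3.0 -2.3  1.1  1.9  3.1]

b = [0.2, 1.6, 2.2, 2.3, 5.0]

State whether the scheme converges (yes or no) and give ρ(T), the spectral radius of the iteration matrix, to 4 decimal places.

no, ρ = 1.1605

Write A = D+L+U with D = diag(2.9, -3, 4.6, 2.4, 3.1).
Gauss-Seidel: T = -(D+L)⁻¹U, row 0 first, T[0,2] = -(1.9)/(2.9) = -0.6552; later rows by forward substitution.
  T[0,:] = [+0.0000 -0.1034 -0.6552 -0.6207 -1.2759]
  T[1,:] = [+0.0000 -0.1207 +0.0023 -1.0575 -1.8885]
  T[2,:] = [+0.0000 +0.0109 -0.5145 -0.3116 +0.9167]
  T[3,:] = [+0.0000 +0.0033 +0.5916 +0.6646 -0.1849]
  T[4,:] = [+0.0000 +0.0047 +0.4557 -0.4807 -0.3784]
|λ(T)| sorted: 1.1605, 0.5856, 0.5856, 0.0912, 0.0000.
ρ(T) = max|λ| = 1.1605; 1.1605 > 1, so it fails to converge.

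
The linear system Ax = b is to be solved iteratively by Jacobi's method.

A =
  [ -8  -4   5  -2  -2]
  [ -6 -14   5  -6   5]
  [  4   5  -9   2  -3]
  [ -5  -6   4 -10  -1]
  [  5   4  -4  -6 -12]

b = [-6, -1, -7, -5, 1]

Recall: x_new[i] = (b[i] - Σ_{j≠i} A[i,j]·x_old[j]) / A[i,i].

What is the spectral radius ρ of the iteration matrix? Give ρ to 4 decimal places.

1.3544

Split A = D + L + U, D = diag(-8, -14, -9, -10, -12).
Jacobi T = -D⁻¹(L+U): T[3,1] = -(-6)/(-10) = -0.6000; T[3,3] = 0.
  T[0,:] = [+0.0000 -0.5000 +0.6250 -0.2500 -0.2500]
  T[1,:] = [-0.4286 +0.0000 +0.3571 -0.4286 +0.3571]
  T[2,:] = [+0.4444 +0.5556 +0.0000 +0.2222 -0.3333]
  T[3,:] = [-0.5000 -0.6000 +0.4000 +0.0000 -0.1000]
  T[4,:] = [+0.4167 +0.3333 -0.3333 -0.5000 +0.0000]
eigenvalue magnitudes: 1.3544, 0.6234, 0.5110, 0.5110, 0.2291.
ρ(T) = max|λ| = 1.3544; 1.3544 > 1, so it fails to converge.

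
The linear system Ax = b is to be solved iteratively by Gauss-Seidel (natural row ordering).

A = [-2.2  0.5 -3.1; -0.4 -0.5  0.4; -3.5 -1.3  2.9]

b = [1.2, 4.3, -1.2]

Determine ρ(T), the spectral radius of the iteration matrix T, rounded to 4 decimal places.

1.2012

Let D = diag(-2.2, -0.5, 2.9); L, U the strict triangles.
T_GS = -(D+L)⁻¹U: row 0 first, T[0,1] = -(0.5)/(-2.2) = +0.2273; later rows by forward substitution.
  T[0,:] = [+0.0000  +0.2273  -1.4091]
  T[1,:] = [+0.0000  -0.1818  +1.9273]
  T[2,:] = [+0.0000  +0.1928  -0.8367]
moduli |λ_i(T)| = 1.2012, 0.1827, 0.0000.
spectral radius ρ = 1.2012; 1.2012 > 1: divergent.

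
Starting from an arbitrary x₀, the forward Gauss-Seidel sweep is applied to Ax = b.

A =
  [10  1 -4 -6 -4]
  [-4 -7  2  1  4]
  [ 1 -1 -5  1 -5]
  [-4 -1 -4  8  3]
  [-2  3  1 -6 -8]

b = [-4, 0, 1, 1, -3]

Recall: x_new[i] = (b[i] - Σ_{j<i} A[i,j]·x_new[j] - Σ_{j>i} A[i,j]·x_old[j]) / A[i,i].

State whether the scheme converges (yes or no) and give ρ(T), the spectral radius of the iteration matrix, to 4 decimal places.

Write A = D+L+U with D = diag(10, -7, -5, 8, -8).
GS T = -(D+L)⁻¹U: row 0 first, T[0,2] = -(-4)/(10) = +0.4000; later rows by forward substitution.
  T[0,:] = [+0.0000, -0.1000, +0.4000, +0.6000, +0.4000]
  T[1,:] = [+0.0000, +0.0571, +0.0571, -0.2000, +0.3429]
  T[2,:] = [+0.0000, -0.0314, +0.0686, +0.3600, -0.9886]
  T[3,:] = [+0.0000, -0.0586, +0.2414, +0.4550, -0.6264]
  T[4,:] = [+0.0000, +0.0864, -0.2511, -0.5213, +0.3748]
eigenvalue magnitudes: 1.2843, 0.3253, 0.0376, 0.0341, 0.0000.
ρ = 1.2843; 1.2843 > 1: divergent.

no, ρ = 1.2843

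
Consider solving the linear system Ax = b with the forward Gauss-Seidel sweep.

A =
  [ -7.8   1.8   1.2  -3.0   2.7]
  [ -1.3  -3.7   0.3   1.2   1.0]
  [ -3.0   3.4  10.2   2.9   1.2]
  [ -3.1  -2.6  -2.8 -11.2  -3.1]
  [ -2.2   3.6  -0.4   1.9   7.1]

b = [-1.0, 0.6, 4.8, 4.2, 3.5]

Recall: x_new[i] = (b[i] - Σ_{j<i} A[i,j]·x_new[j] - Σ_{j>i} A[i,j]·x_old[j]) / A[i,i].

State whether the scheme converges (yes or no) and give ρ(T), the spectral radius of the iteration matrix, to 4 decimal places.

yes, ρ = 0.5408

Write A = D+L+U with D = diag(-7.8, -3.7, 10.2, -11.2, 7.1).
T_GS = -(D+L)⁻¹U: row 0 first, T[0,2] = -(1.2)/(-7.8) = +0.1538; later rows by forward substitution.
  T[0,:] = [+0.0000 +0.2308 +0.1538 -0.3846 +0.3462]
  T[1,:] = [+0.0000 -0.0811 +0.0270 +0.4595 +0.1486]
  T[2,:] = [+0.0000 +0.0949 +0.0362 -0.5506 -0.0654]
  T[3,:] = [+0.0000 -0.0688 -0.0579 +0.1374 -0.3908]
  T[4,:] = [+0.0000 +0.1364 +0.0515 -0.4199 +0.1328]
|roots of det(T-λI)|: 0.5408, 0.3510, 0.0490, 0.0490, 0.0000.
ρ = 0.5408; 0.5408 < 1: convergent.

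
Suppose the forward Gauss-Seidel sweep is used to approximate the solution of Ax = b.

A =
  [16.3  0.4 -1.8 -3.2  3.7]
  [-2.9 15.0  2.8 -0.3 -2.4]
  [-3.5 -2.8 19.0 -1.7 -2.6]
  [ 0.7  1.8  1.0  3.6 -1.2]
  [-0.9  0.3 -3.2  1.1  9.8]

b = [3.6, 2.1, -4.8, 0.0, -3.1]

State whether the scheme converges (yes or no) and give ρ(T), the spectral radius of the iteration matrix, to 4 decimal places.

yes, ρ = 0.2314

Write A = D+L+U with D = diag(16.3, 15, 19, 3.6, 9.8).
T_GS = -(D+L)⁻¹U: row 0 first, T[0,2] = -(-1.8)/(16.3) = +0.1104; later rows by forward substitution.
  T[0,:] = [+0.0000  -0.0245  +0.1104  +0.1963  -0.2270]
  T[1,:] = [+0.0000  -0.0047  -0.1653  +0.0580  +0.1161]
  T[2,:] = [+0.0000  -0.0052  -0.0040  +0.1342  +0.1121]
  T[3,:] = [+0.0000  +0.0086  +0.0623  -0.1044  +0.2883]
  T[4,:] = [+0.0000  -0.0048  +0.0069  +0.0718  -0.0201]
|roots of det(T-λI)|: 0.2314, 0.1358, 0.0200, 0.0200, 0.0000.
ρ = 0.2314; 0.2314 < 1, so it converges for any x₀.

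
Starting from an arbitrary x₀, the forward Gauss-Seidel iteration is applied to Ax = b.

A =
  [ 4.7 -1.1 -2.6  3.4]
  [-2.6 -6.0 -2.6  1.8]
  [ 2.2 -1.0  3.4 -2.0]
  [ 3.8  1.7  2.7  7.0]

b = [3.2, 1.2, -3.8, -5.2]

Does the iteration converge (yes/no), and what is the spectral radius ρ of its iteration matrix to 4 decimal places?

A = D + L + U where D = diag(4.7, -6, 3.4, 7).
GS T = -(D+L)⁻¹U: row 0 first, T[0,3] = -(3.4)/(4.7) = -0.7234; later rows by forward substitution.
  T[0,:] = [+0.0000, +0.2340, +0.5532, -0.7234]
  T[1,:] = [+0.0000, -0.1014, -0.6730, +0.6135]
  T[2,:] = [+0.0000, -0.1813, -0.5559, +1.2368]
  T[3,:] = [+0.0000, -0.0325, +0.0776, -0.2333]
eigenvalue magnitudes: 0.8294, 0.2306, 0.1693, 0.0000.
ρ(T) = max|λ| = 0.8294; 0.8294 < 1, so it converges for any x₀.

yes, ρ = 0.8294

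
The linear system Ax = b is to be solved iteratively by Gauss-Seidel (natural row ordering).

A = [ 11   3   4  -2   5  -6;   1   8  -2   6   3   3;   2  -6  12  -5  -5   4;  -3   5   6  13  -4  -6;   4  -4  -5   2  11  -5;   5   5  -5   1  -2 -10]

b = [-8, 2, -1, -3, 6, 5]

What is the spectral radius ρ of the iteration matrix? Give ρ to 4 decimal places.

Diagonal D = diag(11, 8, 12, 13, 11, -10); L, U strict lower/upper.
GS T = -(D+L)⁻¹U: row 0 first, T[0,2] = -(4)/(11) = -0.3636; later rows by forward substitution.
  T[0,:] = [+0.0000, -0.2727, -0.3636, +0.1818, -0.4545, +0.5455]
  T[1,:] = [+0.0000, +0.0341, +0.2955, -0.7727, -0.3182, -0.4432]
  T[2,:] = [+0.0000, +0.0625, +0.2083, -0.0000, +0.3333, -0.6458]
  T[3,:] = [+0.0000, -0.1049, -0.2937, +0.3392, +0.1713, +1.0559]
  T[4,:] = [+0.0000, +0.1591, +0.3878, -0.4088, +0.1700, -0.3905]
  T[5,:] = [+0.0000, -0.1929, -0.2452, -0.1798, -0.5699, +0.5577]
|λ(T)| sorted: 1.3901, 0.5811, 0.5811, 0.0833, 0.0508, 0.0000.
ρ = 1.3901; 1.3901 > 1 ⇒ diverges.

1.3901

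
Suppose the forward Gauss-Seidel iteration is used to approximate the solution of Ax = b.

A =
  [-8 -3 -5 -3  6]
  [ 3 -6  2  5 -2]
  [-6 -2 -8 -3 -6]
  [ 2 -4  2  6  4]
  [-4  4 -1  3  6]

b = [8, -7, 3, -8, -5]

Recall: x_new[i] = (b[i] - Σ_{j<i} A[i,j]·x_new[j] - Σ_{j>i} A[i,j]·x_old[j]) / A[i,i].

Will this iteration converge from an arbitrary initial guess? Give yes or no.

Split A = D + L + U, D = diag(-8, -6, -8, 6, 6).
GS T = -(D+L)⁻¹U: row 0 first, T[0,2] = -(-5)/(-8) = -0.6250; later rows by forward substitution.
  T[0,:] = [+0.0000 -0.3750 -0.6250 -0.3750 +0.7500]
  T[1,:] = [+0.0000 -0.1875 +0.0208 +0.6458 +0.0417]
  T[2,:] = [+0.0000 +0.3281 +0.4635 -0.2552 -1.3229]
  T[3,:] = [+0.0000 -0.1094 +0.0677 +0.6406 -0.4479]
  T[4,:] = [+0.0000 -0.0156 -0.3872 -1.0434 +0.4757]
|λ(T)| sorted: 1.5266, 0.4419, 0.3873, 0.0797, 0.0000.
spectral radius ρ = 1.5266; 1.5266 > 1 ⇒ diverges.

no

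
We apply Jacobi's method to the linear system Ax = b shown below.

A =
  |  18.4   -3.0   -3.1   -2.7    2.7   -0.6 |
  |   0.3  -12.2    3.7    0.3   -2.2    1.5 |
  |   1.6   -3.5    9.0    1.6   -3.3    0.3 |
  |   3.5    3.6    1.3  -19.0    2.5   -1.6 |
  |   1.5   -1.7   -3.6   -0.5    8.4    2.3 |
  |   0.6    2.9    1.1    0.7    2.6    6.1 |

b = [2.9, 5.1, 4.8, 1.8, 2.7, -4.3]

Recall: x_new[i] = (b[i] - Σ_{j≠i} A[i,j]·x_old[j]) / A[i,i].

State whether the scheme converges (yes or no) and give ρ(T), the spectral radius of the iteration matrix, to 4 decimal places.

yes, ρ = 0.6003

A = D + L + U where D = diag(18.4, -12.2, 9, -19, 8.4, 6.1).
Jacobi T = -D⁻¹(L+U): T[2,4] = -(-3.3)/(9) = +0.3667; T[2,2] = 0.
  T[0,:] = [+0.0000, +0.1630, +0.1685, +0.1467, -0.1467, +0.0326]
  T[1,:] = [+0.0246, +0.0000, +0.3033, +0.0246, -0.1803, +0.1230]
  T[2,:] = [-0.1778, +0.3889, +0.0000, -0.1778, +0.3667, -0.0333]
  T[3,:] = [+0.1842, +0.1895, +0.0684, +0.0000, +0.1316, -0.0842]
  T[4,:] = [-0.1786, +0.2024, +0.4286, +0.0595, +0.0000, -0.2738]
  T[5,:] = [-0.0984, -0.4754, -0.1803, -0.1148, -0.4262, +0.0000]
eigenvalue magnitudes: 0.6003, 0.4798, 0.3284, 0.3284, 0.1816, 0.1816.
ρ(T) = max|λ| = 0.6003; 0.6003 < 1, so it converges for any x₀.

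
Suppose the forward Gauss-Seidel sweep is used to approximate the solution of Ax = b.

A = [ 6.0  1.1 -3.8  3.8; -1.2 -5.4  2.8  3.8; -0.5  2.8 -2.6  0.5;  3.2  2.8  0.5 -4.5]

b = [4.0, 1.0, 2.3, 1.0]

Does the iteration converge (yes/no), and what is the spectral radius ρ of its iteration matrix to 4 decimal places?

no, ρ = 1.1665

Let D = diag(6, -5.4, -2.6, -4.5); L, U the strict triangles.
T_GS = -(D+L)⁻¹U: row 0 first, T[0,2] = -(-3.8)/(6) = +0.6333; later rows by forward substitution.
  T[0,:] = [+0.0000  -0.1833  +0.6333  -0.6333]
  T[1,:] = [+0.0000  +0.0407  +0.3778  +0.8444]
  T[2,:] = [+0.0000  +0.0791  +0.2850  +1.2235]
  T[3,:] = [+0.0000  -0.0962  +0.7171  +0.2110]
|eigenvalues of T|: 1.1665, 0.6469, 0.0172, 0.0000.
ρ = 1.1665; 1.1665 > 1 ⇒ diverges.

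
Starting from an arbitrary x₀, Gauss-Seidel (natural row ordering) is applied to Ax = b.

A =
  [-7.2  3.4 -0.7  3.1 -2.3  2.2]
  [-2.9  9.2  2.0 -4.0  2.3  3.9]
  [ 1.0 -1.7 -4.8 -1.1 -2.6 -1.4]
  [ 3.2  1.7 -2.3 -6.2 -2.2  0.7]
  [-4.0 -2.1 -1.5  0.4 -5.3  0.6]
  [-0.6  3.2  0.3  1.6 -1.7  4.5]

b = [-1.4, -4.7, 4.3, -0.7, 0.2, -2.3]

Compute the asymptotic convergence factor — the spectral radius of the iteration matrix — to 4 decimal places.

1.1369

A = D + L + U where D = diag(-7.2, 9.2, -4.8, -6.2, -5.3, 4.5).
T_GS = -(D+L)⁻¹U: row 0 first, T[0,5] = -(2.2)/(-7.2) = +0.3056; later rows by forward substitution.
  T[0,:] = [+0.0000 +0.4722 -0.0972 +0.4306 -0.3194 +0.3056]
  T[1,:] = [+0.0000 +0.1489 -0.2480 +0.5705 -0.3507 -0.3276]
  T[2,:] = [+0.0000 +0.0457 +0.0676 -0.3415 -0.4840 -0.1120]
  T[3,:] = [+0.0000 +0.2676 -0.1433 +0.5053 -0.4363 +0.2223]
  T[4,:] = [+0.0000 -0.4081 +0.1417 -0.4162 +0.4841 +0.0609]
  T[5,:] = [+0.0000 -0.2953 +0.2634 -0.6624 +0.5771 +0.2251]
moduli |λ_i(T)| = 1.1369, 0.2925, 0.0837, 0.0837, 0.0541, 0.0000.
ρ(T) = max|λ| = 1.1369; 1.1369 > 1: divergent.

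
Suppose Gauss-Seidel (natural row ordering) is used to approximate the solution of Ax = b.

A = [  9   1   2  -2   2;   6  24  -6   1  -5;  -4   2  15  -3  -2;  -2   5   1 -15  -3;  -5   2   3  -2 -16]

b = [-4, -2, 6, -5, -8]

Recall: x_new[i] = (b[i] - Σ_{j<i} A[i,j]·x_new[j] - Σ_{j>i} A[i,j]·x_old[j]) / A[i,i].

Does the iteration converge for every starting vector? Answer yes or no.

Write A = D+L+U with D = diag(9, 24, 15, -15, -16).
T_GS = -(D+L)⁻¹U: row 0 first, T[0,1] = -(1)/(9) = -0.1111; later rows by forward substitution.
  T[0,:] = [+0.0000 -0.1111 -0.2222 +0.2222 -0.2222]
  T[1,:] = [+0.0000 +0.0278 +0.3056 -0.0972 +0.2639]
  T[2,:] = [+0.0000 -0.0333 -0.1000 +0.2722 +0.0389]
  T[3,:] = [+0.0000 +0.0219 +0.1248 -0.0439 -0.0798]
  T[4,:] = [+0.0000 +0.0292 +0.0733 -0.0251 +0.1197]
|eigenvalues of T|: 0.2256, 0.1529, 0.1529, 0.0658, 0.0000.
spectral radius ρ = 0.2256; 0.2256 < 1: convergent.

yes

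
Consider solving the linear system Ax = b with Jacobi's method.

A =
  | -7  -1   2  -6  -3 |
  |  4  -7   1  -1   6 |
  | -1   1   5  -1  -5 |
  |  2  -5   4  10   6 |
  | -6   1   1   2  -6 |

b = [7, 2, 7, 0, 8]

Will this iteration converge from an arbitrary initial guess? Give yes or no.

Diagonal D = diag(-7, -7, 5, 10, -6); L, U strict lower/upper.
Jacobi: T = -D⁻¹(L+U), T[1,0] = -(4)/(-7) = +0.5714; T[1,1] = 0.
  T[0,:] = [+0.0000  -0.1429  +0.2857  -0.8571  -0.4286]
  T[1,:] = [+0.5714  +0.0000  +0.1429  -0.1429  +0.8571]
  T[2,:] = [+0.2000  -0.2000  +0.0000  +0.2000  +1.0000]
  T[3,:] = [-0.2000  +0.5000  -0.4000  +0.0000  -0.6000]
  T[4,:] = [-1.0000  +0.1667  +0.1667  +0.3333  +0.0000]
|λ(T)| sorted: 1.1875, 0.8642, 0.8642, 0.5691, 0.2287.
ρ = 1.1875; 1.1875 > 1: divergent.

no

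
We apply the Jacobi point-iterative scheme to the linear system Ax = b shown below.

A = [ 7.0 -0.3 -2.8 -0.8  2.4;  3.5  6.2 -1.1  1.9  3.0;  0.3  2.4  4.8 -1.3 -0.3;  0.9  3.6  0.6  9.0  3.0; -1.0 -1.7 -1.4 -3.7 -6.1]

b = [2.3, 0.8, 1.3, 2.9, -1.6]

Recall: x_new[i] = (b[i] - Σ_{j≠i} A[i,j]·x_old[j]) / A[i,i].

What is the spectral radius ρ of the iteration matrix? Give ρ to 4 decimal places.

0.8518

Let D = diag(7, 6.2, 4.8, 9, -6.1); L, U the strict triangles.
Jacobi T = -D⁻¹(L+U): T[4,3] = -(-3.7)/(-6.1) = -0.6066; T[4,4] = 0.
  T[0,:] = [+0.0000, +0.0429, +0.4000, +0.1143, -0.3429]
  T[1,:] = [-0.5645, +0.0000, +0.1774, -0.3065, -0.4839]
  T[2,:] = [-0.0625, -0.5000, +0.0000, +0.2708, +0.0625]
  T[3,:] = [-0.1000, -0.4000, -0.0667, +0.0000, -0.3333]
  T[4,:] = [-0.1639, -0.2787, -0.2295, -0.6066, +0.0000]
|roots of det(T-λI)|: 0.8518, 0.5555, 0.4625, 0.4625, 0.2426.
ρ = 0.8518; 0.8518 < 1, so it converges for any x₀.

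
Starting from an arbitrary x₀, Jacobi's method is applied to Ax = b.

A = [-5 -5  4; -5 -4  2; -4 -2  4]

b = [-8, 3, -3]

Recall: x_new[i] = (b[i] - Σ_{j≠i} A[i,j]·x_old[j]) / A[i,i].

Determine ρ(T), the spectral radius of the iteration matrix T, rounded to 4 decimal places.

1.6995

Write A = D+L+U with D = diag(-5, -4, 4).
Jacobi T = -D⁻¹(L+U): T[1,0] = -(-5)/(-4) = -1.2500; T[1,1] = 0.
  T[0,:] = [+0.0000 -1.0000 +0.8000]
  T[1,:] = [-1.2500 +0.0000 +0.5000]
  T[2,:] = [+1.0000 +0.5000 +0.0000]
|eigenvalues of T|: 1.6995, 1.2154, 0.4841.
spectral radius ρ = 1.6995; 1.6995 > 1 ⇒ diverges.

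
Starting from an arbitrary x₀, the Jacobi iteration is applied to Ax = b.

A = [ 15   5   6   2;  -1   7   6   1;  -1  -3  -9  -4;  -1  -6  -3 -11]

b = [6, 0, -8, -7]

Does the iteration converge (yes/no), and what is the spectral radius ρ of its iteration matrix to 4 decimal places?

yes, ρ = 0.8834

Write A = D+L+U with D = diag(15, 7, -9, -11).
Jacobi: T = -D⁻¹(L+U), T[2,1] = -(-3)/(-9) = -0.3333; T[2,2] = 0.
  T[0,:] = [+0.0000 -0.3333 -0.4000 -0.1333]
  T[1,:] = [+0.1429 +0.0000 -0.8571 -0.1429]
  T[2,:] = [-0.1111 -0.3333 +0.0000 -0.4444]
  T[3,:] = [-0.0909 -0.5455 -0.2727 +0.0000]
moduli |λ_i(T)| = 0.8834, 0.5184, 0.5184, 0.0207.
spectral radius ρ = 0.8834; 0.8834 < 1, so it converges for any x₀.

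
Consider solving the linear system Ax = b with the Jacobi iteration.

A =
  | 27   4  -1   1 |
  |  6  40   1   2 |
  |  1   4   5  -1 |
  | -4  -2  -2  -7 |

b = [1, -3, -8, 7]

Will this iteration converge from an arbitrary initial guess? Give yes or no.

Diagonal D = diag(27, 40, 5, -7); L, U strict lower/upper.
Jacobi T = -D⁻¹(L+U): T[0,3] = -(1)/(27) = -0.0370; T[0,0] = 0.
  T[0,:] = [+0.0000 -0.1481 +0.0370 -0.0370]
  T[1,:] = [-0.1500 +0.0000 -0.0250 -0.0500]
  T[2,:] = [-0.2000 -0.8000 +0.0000 +0.2000]
  T[3,:] = [-0.5714 -0.2857 -0.2857 +0.0000]
moduli |λ_i(T)| = 0.3044, 0.2438, 0.2438, 0.0965.
ρ = 0.3044; 0.3044 < 1: convergent.

yes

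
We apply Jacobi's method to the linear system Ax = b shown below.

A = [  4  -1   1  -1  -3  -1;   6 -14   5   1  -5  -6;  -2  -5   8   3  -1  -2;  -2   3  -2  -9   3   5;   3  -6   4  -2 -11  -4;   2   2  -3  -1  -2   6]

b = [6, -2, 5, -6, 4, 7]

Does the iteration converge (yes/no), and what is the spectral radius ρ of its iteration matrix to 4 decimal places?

Write A = D+L+U with D = diag(4, -14, 8, -9, -11, 6).
Jacobi: T = -D⁻¹(L+U), T[4,0] = -(3)/(-11) = +0.2727; T[4,4] = 0.
  T[0,:] = [+0.0000  +0.2500  -0.2500  +0.2500  +0.7500  +0.2500]
  T[1,:] = [+0.4286  +0.0000  +0.3571  +0.0714  -0.3571  -0.4286]
  T[2,:] = [+0.2500  +0.6250  +0.0000  -0.3750  +0.1250  +0.2500]
  T[3,:] = [-0.2222  +0.3333  -0.2222  +0.0000  +0.3333  +0.5556]
  T[4,:] = [+0.2727  -0.5455  +0.3636  -0.1818  +0.0000  -0.3636]
  T[5,:] = [-0.3333  -0.3333  +0.5000  +0.1667  +0.3333  +0.0000]
moduli |λ_i(T)| = 1.1635, 0.5236, 0.5236, 0.4451, 0.4451, 0.3110.
ρ(T) = max|λ| = 1.1635; 1.1635 > 1 ⇒ diverges.

no, ρ = 1.1635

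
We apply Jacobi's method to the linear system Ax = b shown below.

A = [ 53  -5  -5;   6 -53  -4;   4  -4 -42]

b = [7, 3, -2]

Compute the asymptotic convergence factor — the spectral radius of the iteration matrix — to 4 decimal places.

0.1892

A = D + L + U where D = diag(53, -53, -42).
Jacobi T = -D⁻¹(L+U): T[1,0] = -(6)/(-53) = +0.1132; T[1,1] = 0.
  T[0,:] = [+0.0000, +0.0943, +0.0943]
  T[1,:] = [+0.1132, +0.0000, -0.0755]
  T[2,:] = [+0.0952, -0.0952, +0.0000]
|eigenvalues of T|: 0.1892, 0.0946, 0.0946.
ρ(T) = max|λ| = 0.1892; 0.1892 < 1, so it converges for any x₀.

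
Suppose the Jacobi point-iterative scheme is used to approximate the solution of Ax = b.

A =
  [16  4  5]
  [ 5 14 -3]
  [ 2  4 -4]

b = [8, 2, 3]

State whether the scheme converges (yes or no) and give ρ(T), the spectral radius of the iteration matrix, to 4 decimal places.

yes, ρ = 0.5493

Split A = D + L + U, D = diag(16, 14, -4).
Jacobi T = -D⁻¹(L+U): T[1,0] = -(5)/(14) = -0.3571; T[1,1] = 0.
  T[0,:] = [+0.0000, -0.2500, -0.3125]
  T[1,:] = [-0.3571, +0.0000, +0.2143]
  T[2,:] = [+0.5000, +1.0000, +0.0000]
eigenvalue magnitudes: 0.5493, 0.3930, 0.3930.
ρ(T) = max|λ| = 0.5493; 0.5493 < 1 ⇒ converges.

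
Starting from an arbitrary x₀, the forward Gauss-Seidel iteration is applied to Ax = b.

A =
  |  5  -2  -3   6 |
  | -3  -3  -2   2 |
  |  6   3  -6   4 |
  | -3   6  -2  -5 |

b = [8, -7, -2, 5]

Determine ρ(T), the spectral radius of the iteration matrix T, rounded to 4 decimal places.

1.6000

Write A = D+L+U with D = diag(5, -3, -6, -5).
GS T = -(D+L)⁻¹U: row 0 first, T[0,3] = -(6)/(5) = -1.2000; later rows by forward substitution.
  T[0,:] = [+0.0000  +0.4000  +0.6000  -1.2000]
  T[1,:] = [+0.0000  -0.4000  -1.2667  +1.8667]
  T[2,:] = [+0.0000  +0.2000  -0.0333  +0.4000]
  T[3,:] = [+0.0000  -0.8000  -1.8667  +2.8000]
moduli |λ_i(T)| = 1.6000, 0.6667, 0.1000, 0.0000.
ρ(T) = max|λ| = 1.6000; 1.6000 > 1, so it fails to converge.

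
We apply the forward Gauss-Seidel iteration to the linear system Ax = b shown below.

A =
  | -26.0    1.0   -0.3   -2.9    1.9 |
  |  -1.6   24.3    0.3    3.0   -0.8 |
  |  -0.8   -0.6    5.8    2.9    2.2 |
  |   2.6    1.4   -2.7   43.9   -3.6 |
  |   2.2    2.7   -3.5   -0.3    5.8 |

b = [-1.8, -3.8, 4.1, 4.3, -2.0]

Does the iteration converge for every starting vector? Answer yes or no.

Split A = D + L + U, D = diag(-26, 24.3, 5.8, 43.9, 5.8).
T_GS = -(D+L)⁻¹U: row 0 first, T[0,4] = -(1.9)/(-26) = +0.0731; later rows by forward substitution.
  T[0,:] = [+0.0000, +0.0385, -0.0115, -0.1115, +0.0731]
  T[1,:] = [+0.0000, +0.0025, -0.0131, -0.1308, +0.0377]
  T[2,:] = [+0.0000, +0.0056, -0.0029, -0.5289, -0.3653]
  T[3,:] = [+0.0000, -0.0020, +0.0009, -0.0218, +0.0540]
  T[4,:] = [+0.0000, -0.0125, +0.0087, -0.2171, -0.2629]
moduli |λ_i(T)| = 0.1620, 0.1128, 0.0201, 0.0201, 0.0000.
ρ = 0.1620; 0.1620 < 1: convergent.

yes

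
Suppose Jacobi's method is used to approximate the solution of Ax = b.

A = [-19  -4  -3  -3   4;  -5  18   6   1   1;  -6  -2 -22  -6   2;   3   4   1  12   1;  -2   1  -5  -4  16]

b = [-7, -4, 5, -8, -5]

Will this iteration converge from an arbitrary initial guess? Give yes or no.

yes

Split A = D + L + U, D = diag(-19, 18, -22, 12, 16).
Jacobi T = -D⁻¹(L+U): T[1,2] = -(6)/(18) = -0.3333; T[1,1] = 0.
  T[0,:] = [+0.0000, -0.2105, -0.1579, -0.1579, +0.2105]
  T[1,:] = [+0.2778, +0.0000, -0.3333, -0.0556, -0.0556]
  T[2,:] = [-0.2727, -0.0909, +0.0000, -0.2727, +0.0909]
  T[3,:] = [-0.2500, -0.3333, -0.0833, +0.0000, -0.0833]
  T[4,:] = [+0.1250, -0.0625, +0.3125, +0.2500, +0.0000]
moduli |λ_i(T)| = 0.5044, 0.3608, 0.3608, 0.1984, 0.1518.
ρ = 0.5044; 0.5044 < 1, so it converges for any x₀.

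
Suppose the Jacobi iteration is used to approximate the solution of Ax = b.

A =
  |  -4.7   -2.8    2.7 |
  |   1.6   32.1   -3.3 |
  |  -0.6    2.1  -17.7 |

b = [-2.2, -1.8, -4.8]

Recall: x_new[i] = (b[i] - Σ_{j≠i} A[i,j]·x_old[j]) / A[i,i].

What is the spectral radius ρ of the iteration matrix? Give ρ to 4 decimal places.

0.1733

Write A = D+L+U with D = diag(-4.7, 32.1, -17.7).
Jacobi T = -D⁻¹(L+U): T[0,1] = -(-2.8)/(-4.7) = -0.5957; T[0,0] = 0.
  T[0,:] = [+0.0000 -0.5957 +0.5745]
  T[1,:] = [-0.0498 +0.0000 +0.1028]
  T[2,:] = [-0.0339 +0.1186 +0.0000]
|λ(T)| sorted: 0.1733, 0.0873, 0.0873.
spectral radius ρ = 0.1733; 0.1733 < 1 ⇒ converges.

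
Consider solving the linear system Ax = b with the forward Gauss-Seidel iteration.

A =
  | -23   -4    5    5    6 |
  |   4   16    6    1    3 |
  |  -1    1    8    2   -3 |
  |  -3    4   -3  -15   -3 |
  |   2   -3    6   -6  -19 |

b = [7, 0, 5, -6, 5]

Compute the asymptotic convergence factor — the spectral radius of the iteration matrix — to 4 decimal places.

0.6244

Write A = D+L+U with D = diag(-23, 16, 8, -15, -19).
T_GS = -(D+L)⁻¹U: row 0 first, T[0,3] = -(5)/(-23) = +0.2174; later rows by forward substitution.
  T[0,:] = [+0.0000 -0.1739 +0.2174 +0.2174 +0.2609]
  T[1,:] = [+0.0000 +0.0435 -0.4293 -0.1168 -0.2527]
  T[2,:] = [+0.0000 -0.0272 +0.0808 -0.2082 +0.4392]
  T[3,:] = [+0.0000 +0.0518 -0.1741 -0.0330 -0.4074]
  T[4,:] = [+0.0000 -0.0501 +0.1712 -0.0140 +0.3347]
moduli |λ_i(T)| = 0.6244, 0.1050, 0.1050, 0.0498, 0.0000.
ρ(T) = max|λ| = 0.6244; 0.6244 < 1, so it converges for any x₀.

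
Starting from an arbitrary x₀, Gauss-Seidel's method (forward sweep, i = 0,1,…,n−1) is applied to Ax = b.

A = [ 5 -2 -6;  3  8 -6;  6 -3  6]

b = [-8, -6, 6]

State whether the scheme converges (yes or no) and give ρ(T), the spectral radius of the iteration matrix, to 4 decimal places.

yes, ρ = 0.8449

Write A = D+L+U with D = diag(5, 8, 6).
Gauss-Seidel: T = -(D+L)⁻¹U, row 0 first, T[0,2] = -(-6)/(5) = +1.2000; later rows by forward substitution.
  T[0,:] = [+0.0000  +0.4000  +1.2000]
  T[1,:] = [+0.0000  -0.1500  +0.3000]
  T[2,:] = [+0.0000  -0.4750  -1.0500]
|eigenvalues of T|: 0.8449, 0.3551, 0.0000.
ρ = 0.8449; 0.8449 < 1: convergent.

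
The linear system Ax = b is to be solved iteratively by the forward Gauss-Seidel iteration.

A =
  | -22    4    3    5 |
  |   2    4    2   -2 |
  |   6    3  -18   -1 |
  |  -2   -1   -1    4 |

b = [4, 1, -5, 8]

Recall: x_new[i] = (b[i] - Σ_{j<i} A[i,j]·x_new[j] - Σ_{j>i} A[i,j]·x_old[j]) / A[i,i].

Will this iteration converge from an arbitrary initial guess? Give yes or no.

Diagonal D = diag(-22, 4, -18, 4); L, U strict lower/upper.
Gauss-Seidel: T = -(D+L)⁻¹U, row 0 first, T[0,3] = -(5)/(-22) = +0.2273; later rows by forward substitution.
  T[0,:] = [+0.0000  +0.1818  +0.1364  +0.2273]
  T[1,:] = [+0.0000  -0.0909  -0.5682  +0.3864]
  T[2,:] = [+0.0000  +0.0455  -0.0492  +0.0846]
  T[3,:] = [+0.0000  +0.0795  -0.0862  +0.2314]
|roots of det(T-λI)|: 0.2409, 0.1024, 0.1024, 0.0000.
ρ(T) = max|λ| = 0.2409; 0.2409 < 1 ⇒ converges.

yes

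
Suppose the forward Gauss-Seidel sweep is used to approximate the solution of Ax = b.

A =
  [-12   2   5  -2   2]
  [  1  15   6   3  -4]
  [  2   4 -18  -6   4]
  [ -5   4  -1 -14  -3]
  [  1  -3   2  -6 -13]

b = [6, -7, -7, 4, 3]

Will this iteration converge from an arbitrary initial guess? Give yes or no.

yes

Split A = D + L + U, D = diag(-12, 15, -18, -14, -13).
GS T = -(D+L)⁻¹U: row 0 first, T[0,1] = -(2)/(-12) = +0.1667; later rows by forward substitution.
  T[0,:] = [+0.0000  +0.1667  +0.4167  -0.1667  +0.1667]
  T[1,:] = [+0.0000  -0.0111  -0.4278  -0.1889  +0.2556]
  T[2,:] = [+0.0000  +0.0160  -0.0488  -0.3938  +0.2975]
  T[3,:] = [+0.0000  -0.0638  -0.2675  +0.0337  -0.2220]
  T[4,:] = [+0.0000  +0.0473  +0.2468  -0.0454  +0.1021]
|roots of det(T-λI)|: 0.5023, 0.4128, 0.0494, 0.0358, 0.0000.
spectral radius ρ = 0.5023; 0.5023 < 1, so it converges for any x₀.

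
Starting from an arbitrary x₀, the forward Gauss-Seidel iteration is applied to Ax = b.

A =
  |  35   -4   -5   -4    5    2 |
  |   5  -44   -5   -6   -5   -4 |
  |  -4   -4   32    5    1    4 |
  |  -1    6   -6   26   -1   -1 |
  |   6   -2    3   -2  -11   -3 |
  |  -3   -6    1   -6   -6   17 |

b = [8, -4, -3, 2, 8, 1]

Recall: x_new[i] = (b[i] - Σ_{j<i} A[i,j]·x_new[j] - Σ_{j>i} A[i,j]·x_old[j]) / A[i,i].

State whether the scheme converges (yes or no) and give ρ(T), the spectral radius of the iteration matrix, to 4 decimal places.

yes, ρ = 0.1958

Let D = diag(35, -44, 32, 26, -11, 17); L, U the strict triangles.
GS T = -(D+L)⁻¹U: row 0 first, T[0,5] = -(2)/(35) = -0.0571; later rows by forward substitution.
  T[0,:] = [+0.0000, +0.1143, +0.1429, +0.1143, -0.1429, -0.0571]
  T[1,:] = [+0.0000, +0.0130, -0.0974, -0.1234, -0.1299, -0.0974]
  T[2,:] = [+0.0000, +0.0159, +0.0057, -0.1574, -0.0653, -0.1443]
  T[3,:] = [+0.0000, +0.0051, +0.0293, -0.0035, +0.0479, +0.0254]
  T[4,:] = [+0.0000, +0.0634, +0.0919, +0.0425, -0.0808, -0.3302]
  T[5,:] = [+0.0000, +0.0480, +0.0333, -0.0003, -0.0788, -0.1435]
|roots of det(T-λI)|: 0.1958, 0.1211, 0.1211, 0.0614, 0.0213, 0.0000.
spectral radius ρ = 0.1958; 0.1958 < 1, so it converges for any x₀.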